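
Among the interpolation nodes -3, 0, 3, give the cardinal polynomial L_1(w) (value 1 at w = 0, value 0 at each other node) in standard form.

L_1(w) = -(1/9)w^2 + 1

L_1(w) = (w + 3)(w - 3) / [(3)·(-3)]
       = (w^2 - 9) / (-9)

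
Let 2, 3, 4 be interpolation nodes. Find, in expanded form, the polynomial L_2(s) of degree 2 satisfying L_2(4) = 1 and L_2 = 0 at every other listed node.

L_2(s) = (s - 2)(s - 3) / [(2)·(1)]
       = (s^2 - 5s + 6) / (2)

L_2(s) = (1/2)s^2 - (5/2)s + 3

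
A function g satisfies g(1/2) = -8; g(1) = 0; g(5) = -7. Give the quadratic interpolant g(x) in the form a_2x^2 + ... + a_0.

g(x) = -(71/18)x^2 + (263/12)x - 647/36

Newton's divided differences:
g[1/2,1] = (0 - (-8)) / (1 - 1/2) = 16
g[1,5] = (-7 - 0) / (5 - 1) = -7/4
g[1/2,1,5] = (-7/4 - 16) / (5 - 1/2) = -71/18
g(x) = -8 + 16·(x - 1/2) + (-71/18)·(x - 1/2)(x - 1)
Expanding: g(x) = -(71/18)x^2 + (263/12)x - 647/36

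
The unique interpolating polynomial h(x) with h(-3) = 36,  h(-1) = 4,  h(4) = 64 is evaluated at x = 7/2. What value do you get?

L_0(7/2) = (9/2)·(-1/2)/[(-2)·(-7)] = -9/56
L_1(7/2) = (13/2)·(-1/2)/[(2)·(-5)] = 13/40
L_2(7/2) = (13/2)·(9/2)/[(7)·(5)] = 117/140
Sum: 36·(-9/56) + 4·(13/40) + 64·(117/140) = 49

49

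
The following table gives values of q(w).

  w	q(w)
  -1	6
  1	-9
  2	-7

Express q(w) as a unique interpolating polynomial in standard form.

Newton's divided differences:
q[-1,1] = (-9 - 6) / (1 - (-1)) = -15/2
q[1,2] = (-7 - (-9)) / (2 - 1) = 2
q[-1,1,2] = (2 - (-15/2)) / (2 - (-1)) = 19/6
q(w) = 6 + (-15/2)·(w + 1) + (19/6)·(w + 1)(w - 1)
Expanding: q(w) = (19/6)w^2 - (15/2)w - 14/3

q(w) = (19/6)w^2 - (15/2)w - 14/3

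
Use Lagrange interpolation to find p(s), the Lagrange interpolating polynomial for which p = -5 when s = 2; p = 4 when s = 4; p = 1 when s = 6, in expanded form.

L_0(s) = (s - 4)(s - 6) / [8] = (1/8)s^2 - (5/4)s + 3
L_1(s) = (s - 2)(s - 6) / [-4] = -(1/4)s^2 + 2s - 3
L_2(s) = (s - 2)(s - 4) / [8] = (1/8)s^2 - (3/4)s + 1
p(s) = (-5)·L_0 + 4·L_1 + 1·L_2
  (-5)·L_0(s) = -(5/8)s^2 + (25/4)s - 15
  4·L_1(s) = -s^2 + 8s - 12
  1·L_2(s) = (1/8)s^2 - (3/4)s + 1
Adding term by term: -(3/2)s^2 + (27/2)s - 26

p(s) = -(3/2)s^2 + (27/2)s - 26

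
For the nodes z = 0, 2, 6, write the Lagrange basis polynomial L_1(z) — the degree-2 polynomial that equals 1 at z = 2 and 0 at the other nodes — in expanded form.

L_1(z) = z(z - 6) / [(2)·(-4)]
       = (z^2 - 6z) / (-8)

L_1(z) = -(1/8)z^2 + (3/4)z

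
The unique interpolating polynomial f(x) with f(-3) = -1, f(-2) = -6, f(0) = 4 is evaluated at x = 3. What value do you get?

69

L_0(3) = (5)·(3)/[(-1)·(-3)] = 5
L_1(3) = (6)·(3)/[(1)·(-2)] = -9
L_2(3) = (6)·(5)/[(3)·(2)] = 5
Sum: (-1)·(5) + (-6)·(-9) + 4·(5) = 69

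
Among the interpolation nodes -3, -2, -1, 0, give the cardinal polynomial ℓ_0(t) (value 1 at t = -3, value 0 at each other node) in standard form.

ℓ_0(t) = (t + 2)(t + 1)t / [(-1)·(-2)·(-3)]
       = (t^3 + 3t^2 + 2t) / (-6)

ℓ_0(t) = -(1/6)t^3 - (1/2)t^2 - (1/3)t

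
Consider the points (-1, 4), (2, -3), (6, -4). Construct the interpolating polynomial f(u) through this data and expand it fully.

f(u) = (25/84)u^2 - (221/84)u + 15/14

L_0(u) = (u - 2)(u - 6) / [21] = (1/21)u^2 - (8/21)u + 4/7
L_1(u) = (u + 1)(u - 6) / [-12] = -(1/12)u^2 + (5/12)u + 1/2
L_2(u) = (u + 1)(u - 2) / [28] = (1/28)u^2 - (1/28)u - 1/14
f(u) = 4·L_0 + (-3)·L_1 + (-4)·L_2
  4·L_0(u) = (4/21)u^2 - (32/21)u + 16/7
  (-3)·L_1(u) = (1/4)u^2 - (5/4)u - 3/2
  (-4)·L_2(u) = -(1/7)u^2 + (1/7)u + 2/7
Adding term by term: (25/84)u^2 - (221/84)u + 15/14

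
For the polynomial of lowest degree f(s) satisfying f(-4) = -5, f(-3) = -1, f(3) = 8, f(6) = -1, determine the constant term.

Build the Lagrange basis polynomials:
L_0(s) = (s + 3)(s - 3)(s - 6) / [-70] = -(1/70)s^3 + (3/35)s^2 + (9/70)s - 27/35
L_1(s) = (s + 4)(s - 3)(s - 6) / [54] = (1/54)s^3 - (5/54)s^2 - (1/3)s + 4/3
L_2(s) = (s + 4)(s + 3)(s - 6) / [-126] = -(1/126)s^3 - (1/126)s^2 + (5/21)s + 4/7
L_3(s) = (s + 4)(s + 3)(s - 3) / [270] = (1/270)s^3 + (2/135)s^2 - (1/30)s - 2/15
f(s) = (-5)·L_0 + (-1)·L_1 + 8·L_2 + (-1)·L_3
Only the constant term is needed; take it from each L_i and combine:
(-5)·(-27/35) + (-1)·(4/3) + 8·(4/7) + (-1)·(-2/15) = 253/35

253/35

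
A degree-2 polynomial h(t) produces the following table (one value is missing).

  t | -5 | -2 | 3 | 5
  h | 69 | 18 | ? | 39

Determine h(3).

The 3 known values determine h uniquely (degree ≤ 2).
Evaluate each Lagrange basis at t = 3:
L_0(3) = (5)·(-2)/[(-3)·(-10)] = -1/3
L_1(3) = (8)·(-2)/[(3)·(-7)] = 16/21
L_2(3) = (8)·(5)/[(10)·(7)] = 4/7
Sum: 69·(-1/3) + 18·(16/21) + 39·(4/7) = 13

13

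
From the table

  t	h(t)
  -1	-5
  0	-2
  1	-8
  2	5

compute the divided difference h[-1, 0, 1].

-9/2

h[-1,0] = (-2 - (-5)) / (0 - (-1)) = 3
h[0,1] = (-8 - (-2)) / (1 - 0) = -6
h[-1,0,1] = (-6 - 3) / (1 - (-1)) = -9/2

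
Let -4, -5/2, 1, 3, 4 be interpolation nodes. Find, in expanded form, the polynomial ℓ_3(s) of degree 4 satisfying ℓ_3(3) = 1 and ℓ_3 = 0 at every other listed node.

ℓ_3(s) = -(1/77)s^4 - (3/154)s^3 + (37/154)s^2 + (24/77)s - 40/77

ℓ_3(s) = (s + 4)(s + 5/2)(s - 1)(s - 4) / [(7)·(11/2)·(2)·(-1)]
       = (s^4 + (3/2)s^3 - (37/2)s^2 - 24s + 40) / (-77)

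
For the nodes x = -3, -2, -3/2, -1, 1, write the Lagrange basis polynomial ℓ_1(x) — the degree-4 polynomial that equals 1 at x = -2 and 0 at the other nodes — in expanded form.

ℓ_1(x) = (x + 3)(x + 3/2)(x + 1)(x - 1) / [(1)·(-1/2)·(-1)·(-3)]
       = (x^4 + (9/2)x^3 + (7/2)x^2 - (9/2)x - 9/2) / (-3/2)

ℓ_1(x) = -(2/3)x^4 - 3x^3 - (7/3)x^2 + 3x + 3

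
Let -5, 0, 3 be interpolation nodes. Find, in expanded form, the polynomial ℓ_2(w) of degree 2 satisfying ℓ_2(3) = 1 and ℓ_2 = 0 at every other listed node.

ℓ_2(w) = (w + 5)w / [(8)·(3)]
       = (w^2 + 5w) / (24)

ℓ_2(w) = (1/24)w^2 + (5/24)w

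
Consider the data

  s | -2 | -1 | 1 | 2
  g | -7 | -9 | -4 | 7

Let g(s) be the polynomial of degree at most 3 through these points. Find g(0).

Evaluate each Lagrange basis at s = 0:
L_0(0) = (1)·(-1)·(-2)/[(-1)·(-3)·(-4)] = -1/6
L_1(0) = (2)·(-1)·(-2)/[(1)·(-2)·(-3)] = 2/3
L_2(0) = (2)·(1)·(-2)/[(3)·(2)·(-1)] = 2/3
L_3(0) = (2)·(1)·(-1)/[(4)·(3)·(1)] = -1/6
Sum: (-7)·(-1/6) + (-9)·(2/3) + (-4)·(2/3) + 7·(-1/6) = -26/3

-26/3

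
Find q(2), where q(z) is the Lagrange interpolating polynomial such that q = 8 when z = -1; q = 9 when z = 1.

19/2

Evaluate each Lagrange basis at z = 2:
L_0(2) = (1)/[(-2)] = -1/2
L_1(2) = (3)/[(2)] = 3/2
Sum: 8·(-1/2) + 9·(3/2) = 19/2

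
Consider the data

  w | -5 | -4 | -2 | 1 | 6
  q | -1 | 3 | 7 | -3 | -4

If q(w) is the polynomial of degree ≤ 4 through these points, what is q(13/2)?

6563/1280

Using Newton's divided-difference form:
q[-5,-4] = (3 - (-1)) / (-4 - (-5)) = 4
q[-4,-2] = (7 - 3) / (-2 - (-4)) = 2
q[-2,1] = (-3 - 7) / (1 - (-2)) = -10/3
q[1,6] = (-4 - (-3)) / (6 - 1) = -1/5
q[-5,-4,-2] = (2 - 4) / (-2 - (-5)) = -2/3
q[-4,-2,1] = (-10/3 - 2) / (1 - (-4)) = -16/15
q[-2,1,6] = (-1/5 - (-10/3)) / (6 - (-2)) = 47/120
q[-5,-4,-2,1] = (-16/15 - (-2/3)) / (1 - (-5)) = -1/15
q[-4,-2,1,6] = (47/120 - (-16/15)) / (6 - (-4)) = 7/48
q[-5,-4,-2,1,6] = (7/48 - (-1/15)) / (6 - (-5)) = 17/880
q(13/2) = -1 + 4·(23/2) + (-2/3)·(23/2)·(21/2) + (-1/15)·(23/2)·(21/2)·(17/2) + (17/880)·(23/2)·(21/2)·(17/2)·(11/2) = 6563/1280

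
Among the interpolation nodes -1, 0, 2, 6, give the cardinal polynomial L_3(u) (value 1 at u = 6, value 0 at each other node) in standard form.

L_3(u) = (u + 1)u(u - 2) / [(7)·(6)·(4)]
       = (u^3 - u^2 - 2u) / (168)

L_3(u) = (1/168)u^3 - (1/168)u^2 - (1/84)u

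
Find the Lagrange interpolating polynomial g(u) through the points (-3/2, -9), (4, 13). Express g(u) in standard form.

g(u) = 4u - 3

L_0(u) = (u - 4) / [-11/2] = -(2/11)u + 8/11
L_1(u) = (u + 3/2) / [11/2] = (2/11)u + 3/11
g(u) = (-9)·L_0 + 13·L_1
  (-9)·L_0(u) = (18/11)u - 72/11
  13·L_1(u) = (26/11)u + 39/11
Adding term by term: 4u - 3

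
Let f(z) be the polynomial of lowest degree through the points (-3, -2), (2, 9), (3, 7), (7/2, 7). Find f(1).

472/39

L_0(1) = (-1)·(-2)·(-5/2)/[(-5)·(-6)·(-13/2)] = 1/39
L_1(1) = (4)·(-2)·(-5/2)/[(5)·(-1)·(-3/2)] = 8/3
L_2(1) = (4)·(-1)·(-5/2)/[(6)·(1)·(-1/2)] = -10/3
L_3(1) = (4)·(-1)·(-2)/[(13/2)·(3/2)·(1/2)] = 64/39
Sum: (-2)·(1/39) + 9·(8/3) + 7·(-10/3) + 7·(64/39) = 472/39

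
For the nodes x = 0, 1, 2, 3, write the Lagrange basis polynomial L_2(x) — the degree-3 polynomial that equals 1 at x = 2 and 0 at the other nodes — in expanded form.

L_2(x) = -(1/2)x^3 + 2x^2 - (3/2)x

L_2(x) = x(x - 1)(x - 3) / [(2)·(1)·(-1)]
       = (x^3 - 4x^2 + 3x) / (-2)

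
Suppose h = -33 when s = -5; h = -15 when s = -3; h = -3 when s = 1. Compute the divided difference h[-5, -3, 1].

h[-5,-3] = (-15 - (-33)) / (-3 - (-5)) = 9
h[-3,1] = (-3 - (-15)) / (1 - (-3)) = 3
h[-5,-3,1] = (3 - 9) / (1 - (-5)) = -1

-1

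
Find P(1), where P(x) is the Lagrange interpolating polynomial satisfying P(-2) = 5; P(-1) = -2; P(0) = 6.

29

Evaluate each Lagrange basis at x = 1:
L_0(1) = (2)·(1)/[(-1)·(-2)] = 1
L_1(1) = (3)·(1)/[(1)·(-1)] = -3
L_2(1) = (3)·(2)/[(2)·(1)] = 3
Sum: 5·(1) + (-2)·(-3) + 6·(3) = 29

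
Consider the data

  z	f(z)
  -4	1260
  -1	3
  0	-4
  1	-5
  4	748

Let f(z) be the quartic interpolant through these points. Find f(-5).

Evaluate each Lagrange basis at z = -5:
L_0(-5) = (-4)·(-5)·(-6)·(-9)/[(-3)·(-4)·(-5)·(-8)] = 9/4
L_1(-5) = (-1)·(-5)·(-6)·(-9)/[(3)·(-1)·(-2)·(-5)] = -9
L_2(-5) = (-1)·(-4)·(-6)·(-9)/[(4)·(1)·(-1)·(-4)] = 27/2
L_3(-5) = (-1)·(-4)·(-5)·(-9)/[(5)·(2)·(1)·(-3)] = -6
L_4(-5) = (-1)·(-4)·(-5)·(-6)/[(8)·(5)·(4)·(3)] = 1/4
Sum: 1260·(9/4) + 3·(-9) + (-4)·(27/2) + (-5)·(-6) + 748·(1/4) = 2971

2971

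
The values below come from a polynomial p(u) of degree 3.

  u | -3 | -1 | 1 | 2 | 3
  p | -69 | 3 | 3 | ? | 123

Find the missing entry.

36

The 4 known values determine p uniquely (degree ≤ 3).
Evaluate each Lagrange basis at u = 2:
L_0(2) = (3)·(1)·(-1)/[(-2)·(-4)·(-6)] = 1/16
L_1(2) = (5)·(1)·(-1)/[(2)·(-2)·(-4)] = -5/16
L_2(2) = (5)·(3)·(-1)/[(4)·(2)·(-2)] = 15/16
L_3(2) = (5)·(3)·(1)/[(6)·(4)·(2)] = 5/16
Sum: (-69)·(1/16) + 3·(-5/16) + 3·(15/16) + 123·(5/16) = 36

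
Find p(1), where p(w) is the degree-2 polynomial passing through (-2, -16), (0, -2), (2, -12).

Using Newton's divided-difference form:
p[-2,0] = (-2 - (-16)) / (0 - (-2)) = 7
p[0,2] = (-12 - (-2)) / (2 - 0) = -5
p[-2,0,2] = (-5 - 7) / (2 - (-2)) = -3
p(1) = -16 + 7·(3) + (-3)·(3)·(1) = -4

-4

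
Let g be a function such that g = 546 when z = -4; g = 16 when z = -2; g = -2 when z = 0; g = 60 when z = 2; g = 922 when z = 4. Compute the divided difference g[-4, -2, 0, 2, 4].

g[-4,-2] = (16 - 546) / (-2 - (-4)) = -265
g[-2,0] = (-2 - 16) / (0 - (-2)) = -9
g[0,2] = (60 - (-2)) / (2 - 0) = 31
g[2,4] = (922 - 60) / (4 - 2) = 431
g[-4,-2,0] = (-9 - (-265)) / (0 - (-4)) = 64
g[-2,0,2] = (31 - (-9)) / (2 - (-2)) = 10
g[0,2,4] = (431 - 31) / (4 - 0) = 100
g[-4,-2,0,2] = (10 - 64) / (2 - (-4)) = -9
g[-2,0,2,4] = (100 - 10) / (4 - (-2)) = 15
g[-4,-2,0,2,4] = (15 - (-9)) / (4 - (-4)) = 3

3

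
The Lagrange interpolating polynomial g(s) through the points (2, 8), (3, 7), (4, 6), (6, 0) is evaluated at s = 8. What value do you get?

L_0(8) = (5)·(4)·(2)/[(-1)·(-2)·(-4)] = -5
L_1(8) = (6)·(4)·(2)/[(1)·(-1)·(-3)] = 16
L_2(8) = (6)·(5)·(2)/[(2)·(1)·(-2)] = -15
L_3(8) = (6)·(5)·(4)/[(4)·(3)·(2)] = 5
Sum: 8·(-5) + 7·(16) + 6·(-15) + 0 = -18

-18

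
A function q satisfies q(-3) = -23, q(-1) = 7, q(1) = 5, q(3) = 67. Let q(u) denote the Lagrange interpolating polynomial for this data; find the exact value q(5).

289

Evaluate each Lagrange basis at u = 5:
L_0(5) = (6)·(4)·(2)/[(-2)·(-4)·(-6)] = -1
L_1(5) = (8)·(4)·(2)/[(2)·(-2)·(-4)] = 4
L_2(5) = (8)·(6)·(2)/[(4)·(2)·(-2)] = -6
L_3(5) = (8)·(6)·(4)/[(6)·(4)·(2)] = 4
Sum: (-23)·(-1) + 7·(4) + 5·(-6) + 67·(4) = 289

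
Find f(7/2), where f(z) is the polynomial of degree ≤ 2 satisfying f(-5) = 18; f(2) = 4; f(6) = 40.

L_0(7/2) = (3/2)·(-5/2)/[(-7)·(-11)] = -15/308
L_1(7/2) = (17/2)·(-5/2)/[(7)·(-4)] = 85/112
L_2(7/2) = (17/2)·(3/2)/[(11)·(4)] = 51/176
Sum: 18·(-15/308) + 4·(85/112) + 40·(51/176) = 55/4

55/4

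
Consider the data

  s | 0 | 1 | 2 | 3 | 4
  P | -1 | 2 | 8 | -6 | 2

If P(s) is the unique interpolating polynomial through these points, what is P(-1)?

87

Using Newton's divided-difference form:
P[0,1] = (2 - (-1)) / (1 - 0) = 3
P[1,2] = (8 - 2) / (2 - 1) = 6
P[2,3] = (-6 - 8) / (3 - 2) = -14
P[3,4] = (2 - (-6)) / (4 - 3) = 8
P[0,1,2] = (6 - 3) / (2 - 0) = 3/2
P[1,2,3] = (-14 - 6) / (3 - 1) = -10
P[2,3,4] = (8 - (-14)) / (4 - 2) = 11
P[0,1,2,3] = (-10 - 3/2) / (3 - 0) = -23/6
P[1,2,3,4] = (11 - (-10)) / (4 - 1) = 7
P[0,1,2,3,4] = (7 - (-23/6)) / (4 - 0) = 65/24
P(-1) = -1 + 3·(-1) + (3/2)·(-1)·(-2) + (-23/6)·(-1)·(-2)·(-3) + (65/24)·(-1)·(-2)·(-3)·(-4) = 87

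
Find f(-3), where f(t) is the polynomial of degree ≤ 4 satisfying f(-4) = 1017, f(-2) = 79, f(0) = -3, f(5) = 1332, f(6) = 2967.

Using Newton's divided-difference form:
f[-4,-2] = (79 - 1017) / (-2 - (-4)) = -469
f[-2,0] = (-3 - 79) / (0 - (-2)) = -41
f[0,5] = (1332 - (-3)) / (5 - 0) = 267
f[5,6] = (2967 - 1332) / (6 - 5) = 1635
f[-4,-2,0] = (-41 - (-469)) / (0 - (-4)) = 107
f[-2,0,5] = (267 - (-41)) / (5 - (-2)) = 44
f[0,5,6] = (1635 - 267) / (6 - 0) = 228
f[-4,-2,0,5] = (44 - 107) / (5 - (-4)) = -7
f[-2,0,5,6] = (228 - 44) / (6 - (-2)) = 23
f[-4,-2,0,5,6] = (23 - (-7)) / (6 - (-4)) = 3
f(-3) = 1017 + (-469)·(1) + 107·(1)·(-1) + (-7)·(1)·(-1)·(-3) + 3·(1)·(-1)·(-3)·(-8) = 348

348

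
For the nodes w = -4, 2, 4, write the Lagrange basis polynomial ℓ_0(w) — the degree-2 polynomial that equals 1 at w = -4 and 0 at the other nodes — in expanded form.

ℓ_0(w) = (1/48)w^2 - (1/8)w + 1/6

ℓ_0(w) = (w - 2)(w - 4) / [(-6)·(-8)]
       = (w^2 - 6w + 8) / (48)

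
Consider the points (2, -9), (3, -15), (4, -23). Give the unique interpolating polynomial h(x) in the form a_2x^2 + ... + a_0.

Build the Lagrange basis polynomials:
L_0(x) = (x - 3)(x - 4) / [2] = (1/2)x^2 - (7/2)x + 6
L_1(x) = (x - 2)(x - 4) / [-1] = -x^2 + 6x - 8
L_2(x) = (x - 2)(x - 3) / [2] = (1/2)x^2 - (5/2)x + 3
h(x) = (-9)·L_0 + (-15)·L_1 + (-23)·L_2
  (-9)·L_0(x) = -(9/2)x^2 + (63/2)x - 54
  (-15)·L_1(x) = 15x^2 - 90x + 120
  (-23)·L_2(x) = -(23/2)x^2 + (115/2)x - 69
Adding term by term: -x^2 - x - 3

h(x) = -x^2 - x - 3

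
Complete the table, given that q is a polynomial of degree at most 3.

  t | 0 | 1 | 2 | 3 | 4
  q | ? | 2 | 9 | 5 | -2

The 4 known values determine q uniquely (degree ≤ 3).
Evaluate each Lagrange basis at t = 0:
L_0(0) = (-2)·(-3)·(-4)/[(-1)·(-2)·(-3)] = 4
L_1(0) = (-1)·(-3)·(-4)/[(1)·(-1)·(-2)] = -6
L_2(0) = (-1)·(-2)·(-4)/[(2)·(1)·(-1)] = 4
L_3(0) = (-1)·(-2)·(-3)/[(3)·(2)·(1)] = -1
Sum: 2·(4) + 9·(-6) + 5·(4) + (-2)·(-1) = -24

-24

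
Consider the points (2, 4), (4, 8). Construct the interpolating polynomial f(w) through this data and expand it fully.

f(w) = 2w

Build the Lagrange basis polynomials:
L_0(w) = (w - 4) / [-2] = -(1/2)w + 2
L_1(w) = (w - 2) / [2] = (1/2)w - 1
f(w) = 4·L_0 + 8·L_1
  4·L_0(w) = -2w + 8
  8·L_1(w) = 4w - 8
Adding term by term: 2w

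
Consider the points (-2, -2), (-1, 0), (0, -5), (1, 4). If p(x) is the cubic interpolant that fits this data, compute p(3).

148

L_0(3) = (4)·(3)·(2)/[(-1)·(-2)·(-3)] = -4
L_1(3) = (5)·(3)·(2)/[(1)·(-1)·(-2)] = 15
L_2(3) = (5)·(4)·(2)/[(2)·(1)·(-1)] = -20
L_3(3) = (5)·(4)·(3)/[(3)·(2)·(1)] = 10
Sum: (-2)·(-4) + 0 + (-5)·(-20) + 4·(10) = 148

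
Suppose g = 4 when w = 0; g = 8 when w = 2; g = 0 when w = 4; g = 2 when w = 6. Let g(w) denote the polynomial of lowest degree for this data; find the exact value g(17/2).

Evaluate each Lagrange basis at w = 17/2:
L_0(17/2) = (13/2)·(9/2)·(5/2)/[(-2)·(-4)·(-6)] = -195/128
L_1(17/2) = (17/2)·(9/2)·(5/2)/[(2)·(-2)·(-4)] = 765/128
L_2(17/2) = (17/2)·(13/2)·(5/2)/[(4)·(2)·(-2)] = -1105/128
L_3(17/2) = (17/2)·(13/2)·(9/2)/[(6)·(4)·(2)] = 663/128
Sum: 4·(-195/128) + 8·(765/128) + 0 + 2·(663/128) = 3333/64

3333/64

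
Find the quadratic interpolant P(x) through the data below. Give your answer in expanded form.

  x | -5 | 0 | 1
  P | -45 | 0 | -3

Newton's divided differences:
P[-5,0] = (0 - (-45)) / (0 - (-5)) = 9
P[0,1] = (-3 - 0) / (1 - 0) = -3
P[-5,0,1] = (-3 - 9) / (1 - (-5)) = -2
P(x) = -45 + 9·(x + 5) + (-2)·(x + 5)x
Expanding: P(x) = -2x^2 - x

P(x) = -2x^2 - x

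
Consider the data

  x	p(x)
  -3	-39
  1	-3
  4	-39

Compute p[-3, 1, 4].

p[-3,1] = (-3 - (-39)) / (1 - (-3)) = 9
p[1,4] = (-39 - (-3)) / (4 - 1) = -12
p[-3,1,4] = (-12 - 9) / (4 - (-3)) = -3

-3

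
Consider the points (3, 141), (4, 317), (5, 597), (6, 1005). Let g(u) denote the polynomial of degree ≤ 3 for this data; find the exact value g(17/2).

Evaluate each Lagrange basis at u = 17/2:
L_0(17/2) = (9/2)·(7/2)·(5/2)/[(-1)·(-2)·(-3)] = -105/16
L_1(17/2) = (11/2)·(7/2)·(5/2)/[(1)·(-1)·(-2)] = 385/16
L_2(17/2) = (11/2)·(9/2)·(5/2)/[(2)·(1)·(-1)] = -495/16
L_3(17/2) = (11/2)·(9/2)·(7/2)/[(3)·(2)·(1)] = 231/16
Sum: 141·(-105/16) + 317·(385/16) + 597·(-495/16) + 1005·(231/16) = 5485/2

5485/2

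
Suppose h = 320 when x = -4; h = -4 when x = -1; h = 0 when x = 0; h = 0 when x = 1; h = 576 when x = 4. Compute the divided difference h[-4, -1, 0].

h[-4,-1] = (-4 - 320) / (-1 - (-4)) = -108
h[-1,0] = (0 - (-4)) / (0 - (-1)) = 4
h[-4,-1,0] = (4 - (-108)) / (0 - (-4)) = 28

28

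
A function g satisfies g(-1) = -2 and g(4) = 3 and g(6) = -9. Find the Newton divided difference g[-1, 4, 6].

-1

g[-1,4] = (3 - (-2)) / (4 - (-1)) = 1
g[4,6] = (-9 - 3) / (6 - 4) = -6
g[-1,4,6] = (-6 - 1) / (6 - (-1)) = -1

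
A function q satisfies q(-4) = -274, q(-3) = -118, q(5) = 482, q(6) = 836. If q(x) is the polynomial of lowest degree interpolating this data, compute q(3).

104

Using Newton's divided-difference form:
q[-4,-3] = (-118 - (-274)) / (-3 - (-4)) = 156
q[-3,5] = (482 - (-118)) / (5 - (-3)) = 75
q[5,6] = (836 - 482) / (6 - 5) = 354
q[-4,-3,5] = (75 - 156) / (5 - (-4)) = -9
q[-3,5,6] = (354 - 75) / (6 - (-3)) = 31
q[-4,-3,5,6] = (31 - (-9)) / (6 - (-4)) = 4
q(3) = -274 + 156·(7) + (-9)·(7)·(6) + 4·(7)·(6)·(-2) = 104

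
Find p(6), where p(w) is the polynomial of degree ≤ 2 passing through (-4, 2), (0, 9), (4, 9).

L_0(6) = (6)·(2)/[(-4)·(-8)] = 3/8
L_1(6) = (10)·(2)/[(4)·(-4)] = -5/4
L_2(6) = (10)·(6)/[(8)·(4)] = 15/8
Sum: 2·(3/8) + 9·(-5/4) + 9·(15/8) = 51/8

51/8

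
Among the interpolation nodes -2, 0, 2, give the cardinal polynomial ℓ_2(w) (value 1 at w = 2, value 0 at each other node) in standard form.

ℓ_2(w) = (1/8)w^2 + (1/4)w

ℓ_2(w) = (w + 2)w / [(4)·(2)]
       = (w^2 + 2w) / (8)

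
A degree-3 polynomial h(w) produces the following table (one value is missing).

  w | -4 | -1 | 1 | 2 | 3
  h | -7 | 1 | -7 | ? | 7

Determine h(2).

The 4 known values determine h uniquely (degree ≤ 3).
Evaluate each Lagrange basis at w = 2:
L_0(2) = (3)·(1)·(-1)/[(-3)·(-5)·(-7)] = 1/35
L_1(2) = (6)·(1)·(-1)/[(3)·(-2)·(-4)] = -1/4
L_2(2) = (6)·(3)·(-1)/[(5)·(2)·(-2)] = 9/10
L_3(2) = (6)·(3)·(1)/[(7)·(4)·(2)] = 9/28
Sum: (-7)·(1/35) + 1·(-1/4) + (-7)·(9/10) + 7·(9/28) = -9/2

-9/2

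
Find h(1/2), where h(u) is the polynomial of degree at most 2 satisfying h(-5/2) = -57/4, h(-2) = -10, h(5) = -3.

Evaluate each Lagrange basis at u = 1/2:
L_0(1/2) = (5/2)·(-9/2)/[(-1/2)·(-15/2)] = -3
L_1(1/2) = (3)·(-9/2)/[(1/2)·(-7)] = 27/7
L_2(1/2) = (3)·(5/2)/[(15/2)·(7)] = 1/7
Sum: (-57/4)·(-3) + (-10)·(27/7) + (-3)·(1/7) = 15/4

15/4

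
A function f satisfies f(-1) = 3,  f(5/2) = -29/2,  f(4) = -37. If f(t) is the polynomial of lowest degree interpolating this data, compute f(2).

-9

Evaluate each Lagrange basis at t = 2:
L_0(2) = (-1/2)·(-2)/[(-7/2)·(-5)] = 2/35
L_1(2) = (3)·(-2)/[(7/2)·(-3/2)] = 8/7
L_2(2) = (3)·(-1/2)/[(5)·(3/2)] = -1/5
Sum: 3·(2/35) + (-29/2)·(8/7) + (-37)·(-1/5) = -9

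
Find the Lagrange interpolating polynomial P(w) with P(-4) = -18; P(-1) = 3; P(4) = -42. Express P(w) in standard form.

L_0(w) = (w + 1)(w - 4) / [24] = (1/24)w^2 - (1/8)w - 1/6
L_1(w) = (w + 4)(w - 4) / [-15] = -(1/15)w^2 + 16/15
L_2(w) = (w + 4)(w + 1) / [40] = (1/40)w^2 + (1/8)w + 1/10
P(w) = (-18)·L_0 + 3·L_1 + (-42)·L_2
  (-18)·L_0(w) = -(3/4)w^2 + (9/4)w + 3
  3·L_1(w) = -(1/5)w^2 + 16/5
  (-42)·L_2(w) = -(21/20)w^2 - (21/4)w - 21/5
Adding term by term: -2w^2 - 3w + 2

P(w) = -2w^2 - 3w + 2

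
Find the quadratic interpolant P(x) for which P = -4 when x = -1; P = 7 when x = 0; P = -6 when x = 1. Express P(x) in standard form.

Build the Lagrange basis polynomials:
L_0(x) = x(x - 1) / [2] = (1/2)x^2 - (1/2)x
L_1(x) = (x + 1)(x - 1) / [-1] = -x^2 + 1
L_2(x) = (x + 1)x / [2] = (1/2)x^2 + (1/2)x
P(x) = (-4)·L_0 + 7·L_1 + (-6)·L_2
  (-4)·L_0(x) = -2x^2 + 2x
  7·L_1(x) = -7x^2 + 7
  (-6)·L_2(x) = -3x^2 - 3x
Adding term by term: -12x^2 - x + 7

P(x) = -12x^2 - x + 7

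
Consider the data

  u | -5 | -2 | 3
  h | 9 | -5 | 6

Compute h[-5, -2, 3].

h[-5,-2] = (-5 - 9) / (-2 - (-5)) = -14/3
h[-2,3] = (6 - (-5)) / (3 - (-2)) = 11/5
h[-5,-2,3] = (11/5 - (-14/3)) / (3 - (-5)) = 103/120

103/120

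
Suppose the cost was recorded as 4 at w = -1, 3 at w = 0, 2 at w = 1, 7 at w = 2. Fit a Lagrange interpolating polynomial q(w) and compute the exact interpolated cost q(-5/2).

-61/8

Evaluate each Lagrange basis at w = -5/2:
L_0(-5/2) = (-5/2)·(-7/2)·(-9/2)/[(-1)·(-2)·(-3)] = 105/16
L_1(-5/2) = (-3/2)·(-7/2)·(-9/2)/[(1)·(-1)·(-2)] = -189/16
L_2(-5/2) = (-3/2)·(-5/2)·(-9/2)/[(2)·(1)·(-1)] = 135/16
L_3(-5/2) = (-3/2)·(-5/2)·(-7/2)/[(3)·(2)·(1)] = -35/16
Sum: 4·(105/16) + 3·(-189/16) + 2·(135/16) + 7·(-35/16) = -61/8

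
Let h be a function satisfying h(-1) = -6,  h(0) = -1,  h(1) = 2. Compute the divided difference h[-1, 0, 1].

-1

h[-1,0] = (-1 - (-6)) / (0 - (-1)) = 5
h[0,1] = (2 - (-1)) / (1 - 0) = 3
h[-1,0,1] = (3 - 5) / (1 - (-1)) = -1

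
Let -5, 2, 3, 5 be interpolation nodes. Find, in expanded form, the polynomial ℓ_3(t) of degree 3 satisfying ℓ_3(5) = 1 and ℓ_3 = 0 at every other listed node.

ℓ_3(t) = (1/60)t^3 - (19/60)t + 1/2

ℓ_3(t) = (t + 5)(t - 2)(t - 3) / [(10)·(3)·(2)]
       = (t^3 - 19t + 30) / (60)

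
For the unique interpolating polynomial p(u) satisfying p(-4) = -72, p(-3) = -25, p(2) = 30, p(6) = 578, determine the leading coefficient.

The leading coefficient equals the top divided difference p[-4,-3,2,6].
p[-4,-3] = (-25 - (-72)) / (-3 - (-4)) = 47
p[-3,2] = (30 - (-25)) / (2 - (-3)) = 11
p[2,6] = (578 - 30) / (6 - 2) = 137
p[-4,-3,2] = (11 - 47) / (2 - (-4)) = -6
p[-3,2,6] = (137 - 11) / (6 - (-3)) = 14
p[-4,-3,2,6] = (14 - (-6)) / (6 - (-4)) = 2

2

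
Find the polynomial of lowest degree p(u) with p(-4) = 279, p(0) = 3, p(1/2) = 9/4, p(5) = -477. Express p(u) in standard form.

Build the Lagrange basis polynomials:
L_0(u) = u(u - 1/2)(u - 5) / [-162] = -(1/162)u^3 + (11/324)u^2 - (5/324)u
L_1(u) = (u + 4)(u - 1/2)(u - 5) / [10] = (1/10)u^3 - (3/20)u^2 - (39/20)u + 1
L_2(u) = (u + 4)u(u - 5) / [-81/8] = -(8/81)u^3 + (8/81)u^2 + (160/81)u
L_3(u) = (u + 4)u(u - 1/2) / [405/2] = (2/405)u^3 + (7/405)u^2 - (4/405)u
p(u) = 279·L_0 + 3·L_1 + (9/4)·L_2 + (-477)·L_3
  279·L_0(u) = -(31/18)u^3 + (341/36)u^2 - (155/36)u
  3·L_1(u) = (3/10)u^3 - (9/20)u^2 - (117/20)u + 3
  (9/4)·L_2(u) = -(2/9)u^3 + (2/9)u^2 + (40/9)u
  (-477)·L_3(u) = -(106/45)u^3 - (371/45)u^2 + (212/45)u
Adding term by term: -4u^3 + u^2 - u + 3

p(u) = -4u^3 + u^2 - u + 3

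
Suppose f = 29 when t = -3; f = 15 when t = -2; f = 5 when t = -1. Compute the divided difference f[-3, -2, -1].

f[-3,-2] = (15 - 29) / (-2 - (-3)) = -14
f[-2,-1] = (5 - 15) / (-1 - (-2)) = -10
f[-3,-2,-1] = (-10 - (-14)) / (-1 - (-3)) = 2

2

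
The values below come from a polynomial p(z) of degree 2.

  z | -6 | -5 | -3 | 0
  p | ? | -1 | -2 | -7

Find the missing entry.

-6/5

The 3 known values determine p uniquely (degree ≤ 2).
Evaluate each Lagrange basis at z = -6:
L_0(-6) = (-3)·(-6)/[(-2)·(-5)] = 9/5
L_1(-6) = (-1)·(-6)/[(2)·(-3)] = -1
L_2(-6) = (-1)·(-3)/[(5)·(3)] = 1/5
Sum: (-1)·(9/5) + (-2)·(-1) + (-7)·(1/5) = -6/5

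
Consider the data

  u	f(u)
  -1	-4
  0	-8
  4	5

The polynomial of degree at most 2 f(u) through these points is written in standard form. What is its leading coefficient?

Build the Lagrange basis polynomials:
L_0(u) = u(u - 4) / [5] = (1/5)u^2 - (4/5)u
L_1(u) = (u + 1)(u - 4) / [-4] = -(1/4)u^2 + (3/4)u + 1
L_2(u) = (u + 1)u / [20] = (1/20)u^2 + (1/20)u
f(u) = (-4)·L_0 + (-8)·L_1 + 5·L_2
Only the coefficient of u^2 is needed; take it from each L_i and combine:
(-4)·(1/5) + (-8)·(-1/4) + 5·(1/20) = 29/20

29/20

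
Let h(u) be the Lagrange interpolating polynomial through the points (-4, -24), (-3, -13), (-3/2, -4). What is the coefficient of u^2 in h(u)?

-2

The leading coefficient equals the top divided difference h[-4,-3,-3/2].
h[-4,-3] = (-13 - (-24)) / (-3 - (-4)) = 11
h[-3,-3/2] = (-4 - (-13)) / (-3/2 - (-3)) = 6
h[-4,-3,-3/2] = (6 - 11) / (-3/2 - (-4)) = -2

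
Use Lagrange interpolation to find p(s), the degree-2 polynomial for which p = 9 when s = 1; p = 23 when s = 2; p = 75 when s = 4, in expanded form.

L_0(s) = (s - 2)(s - 4) / [3] = (1/3)s^2 - 2s + 8/3
L_1(s) = (s - 1)(s - 4) / [-2] = -(1/2)s^2 + (5/2)s - 2
L_2(s) = (s - 1)(s - 2) / [6] = (1/6)s^2 - (1/2)s + 1/3
p(s) = 9·L_0 + 23·L_1 + 75·L_2
  9·L_0(s) = 3s^2 - 18s + 24
  23·L_1(s) = -(23/2)s^2 + (115/2)s - 46
  75·L_2(s) = (25/2)s^2 - (75/2)s + 25
Adding term by term: 4s^2 + 2s + 3

p(s) = 4s^2 + 2s + 3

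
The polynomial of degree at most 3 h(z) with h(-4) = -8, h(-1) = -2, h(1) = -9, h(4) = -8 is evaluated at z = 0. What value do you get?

L_0(0) = (1)·(-1)·(-4)/[(-3)·(-5)·(-8)] = -1/30
L_1(0) = (4)·(-1)·(-4)/[(3)·(-2)·(-5)] = 8/15
L_2(0) = (4)·(1)·(-4)/[(5)·(2)·(-3)] = 8/15
L_3(0) = (4)·(1)·(-1)/[(8)·(5)·(3)] = -1/30
Sum: (-8)·(-1/30) + (-2)·(8/15) + (-9)·(8/15) + (-8)·(-1/30) = -16/3

-16/3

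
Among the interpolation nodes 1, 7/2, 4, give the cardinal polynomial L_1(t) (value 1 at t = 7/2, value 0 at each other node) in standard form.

L_1(t) = -(4/5)t^2 + 4t - 16/5

L_1(t) = (t - 1)(t - 4) / [(5/2)·(-1/2)]
       = (t^2 - 5t + 4) / (-5/4)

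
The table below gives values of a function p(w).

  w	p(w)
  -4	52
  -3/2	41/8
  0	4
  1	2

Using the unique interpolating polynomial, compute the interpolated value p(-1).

4

L_0(-1) = (1/2)·(-1)·(-2)/[(-5/2)·(-4)·(-5)] = -1/50
L_1(-1) = (3)·(-1)·(-2)/[(5/2)·(-3/2)·(-5/2)] = 16/25
L_2(-1) = (3)·(1/2)·(-2)/[(4)·(3/2)·(-1)] = 1/2
L_3(-1) = (3)·(1/2)·(-1)/[(5)·(5/2)·(1)] = -3/25
Sum: 52·(-1/50) + 41/8·(16/25) + 4·(1/2) + 2·(-3/25) = 4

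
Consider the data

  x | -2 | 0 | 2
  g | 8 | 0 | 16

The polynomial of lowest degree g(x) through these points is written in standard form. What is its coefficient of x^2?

3

The leading coefficient equals the top divided difference g[-2,0,2].
g[-2,0] = (0 - 8) / (0 - (-2)) = -4
g[0,2] = (16 - 0) / (2 - 0) = 8
g[-2,0,2] = (8 - (-4)) / (2 - (-2)) = 3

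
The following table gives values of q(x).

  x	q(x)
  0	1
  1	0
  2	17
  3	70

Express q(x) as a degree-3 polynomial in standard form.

Build the Lagrange basis polynomials:
L_0(x) = (x - 1)(x - 2)(x - 3) / [-6] = -(1/6)x^3 + x^2 - (11/6)x + 1
L_1(x) = x(x - 2)(x - 3) / [2] = (1/2)x^3 - (5/2)x^2 + 3x
L_2(x) = x(x - 1)(x - 3) / [-2] = -(1/2)x^3 + 2x^2 - (3/2)x
L_3(x) = x(x - 1)(x - 2) / [6] = (1/6)x^3 - (1/2)x^2 + (1/3)x
q(x) = 1·L_0 + 0·L_1 + 17·L_2 + 70·L_3
  1·L_0(x) = -(1/6)x^3 + x^2 - (11/6)x + 1
  0·L_1(x) = 0
  17·L_2(x) = -(17/2)x^3 + 34x^2 - (51/2)x
  70·L_3(x) = (35/3)x^3 - 35x^2 + (70/3)x
Adding term by term: 3x^3 - 4x + 1

q(x) = 3x^3 - 4x + 1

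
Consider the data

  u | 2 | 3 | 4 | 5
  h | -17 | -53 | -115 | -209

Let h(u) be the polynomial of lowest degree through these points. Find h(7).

L_0(7) = (4)·(3)·(2)/[(-1)·(-2)·(-3)] = -4
L_1(7) = (5)·(3)·(2)/[(1)·(-1)·(-2)] = 15
L_2(7) = (5)·(4)·(2)/[(2)·(1)·(-1)] = -20
L_3(7) = (5)·(4)·(3)/[(3)·(2)·(1)] = 10
Sum: (-17)·(-4) + (-53)·(15) + (-115)·(-20) + (-209)·(10) = -517

-517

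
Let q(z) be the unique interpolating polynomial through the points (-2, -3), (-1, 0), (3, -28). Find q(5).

-66

L_0(5) = (6)·(2)/[(-1)·(-5)] = 12/5
L_1(5) = (7)·(2)/[(1)·(-4)] = -7/2
L_2(5) = (7)·(6)/[(5)·(4)] = 21/10
Sum: (-3)·(12/5) + 0 + (-28)·(21/10) = -66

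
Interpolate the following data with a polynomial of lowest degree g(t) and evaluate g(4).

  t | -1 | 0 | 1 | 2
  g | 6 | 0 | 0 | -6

-84

L_0(4) = (4)·(3)·(2)/[(-1)·(-2)·(-3)] = -4
L_1(4) = (5)·(3)·(2)/[(1)·(-1)·(-2)] = 15
L_2(4) = (5)·(4)·(2)/[(2)·(1)·(-1)] = -20
L_3(4) = (5)·(4)·(3)/[(3)·(2)·(1)] = 10
Sum: 6·(-4) + 0 + 0 + (-6)·(10) = -84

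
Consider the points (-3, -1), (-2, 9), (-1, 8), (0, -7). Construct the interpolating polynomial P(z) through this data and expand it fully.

Build the Lagrange basis polynomials:
L_0(z) = (z + 2)(z + 1)z / [-6] = -(1/6)z^3 - (1/2)z^2 - (1/3)z
L_1(z) = (z + 3)(z + 1)z / [2] = (1/2)z^3 + 2z^2 + (3/2)z
L_2(z) = (z + 3)(z + 2)z / [-2] = -(1/2)z^3 - (5/2)z^2 - 3z
L_3(z) = (z + 3)(z + 2)(z + 1) / [6] = (1/6)z^3 + z^2 + (11/6)z + 1
P(z) = (-1)·L_0 + 9·L_1 + 8·L_2 + (-7)·L_3
  (-1)·L_0(z) = (1/6)z^3 + (1/2)z^2 + (1/3)z
  9·L_1(z) = (9/2)z^3 + 18z^2 + (27/2)z
  8·L_2(z) = -4z^3 - 20z^2 - 24z
  (-7)·L_3(z) = -(7/6)z^3 - 7z^2 - (77/6)z - 7
Adding term by term: -(1/2)z^3 - (17/2)z^2 - 23z - 7

P(z) = -(1/2)z^3 - (17/2)z^2 - 23z - 7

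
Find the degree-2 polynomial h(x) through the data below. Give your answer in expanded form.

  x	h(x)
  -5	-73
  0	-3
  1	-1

Build the Lagrange basis polynomials:
L_0(x) = x(x - 1) / [30] = (1/30)x^2 - (1/30)x
L_1(x) = (x + 5)(x - 1) / [-5] = -(1/5)x^2 - (4/5)x + 1
L_2(x) = (x + 5)x / [6] = (1/6)x^2 + (5/6)x
h(x) = (-73)·L_0 + (-3)·L_1 + (-1)·L_2
  (-73)·L_0(x) = -(73/30)x^2 + (73/30)x
  (-3)·L_1(x) = (3/5)x^2 + (12/5)x - 3
  (-1)·L_2(x) = -(1/6)x^2 - (5/6)x
Adding term by term: -2x^2 + 4x - 3

h(x) = -2x^2 + 4x - 3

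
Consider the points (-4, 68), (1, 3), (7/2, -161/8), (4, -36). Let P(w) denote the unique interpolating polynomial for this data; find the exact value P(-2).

L_0(-2) = (-3)·(-11/2)·(-6)/[(-5)·(-15/2)·(-8)] = 33/100
L_1(-2) = (2)·(-11/2)·(-6)/[(5)·(-5/2)·(-3)] = 44/25
L_2(-2) = (2)·(-3)·(-6)/[(15/2)·(5/2)·(-1/2)] = -96/25
L_3(-2) = (2)·(-3)·(-11/2)/[(8)·(3)·(1/2)] = 11/4
Sum: 68·(33/100) + 3·(44/25) + (-161/8)·(-96/25) + (-36)·(11/4) = 6

6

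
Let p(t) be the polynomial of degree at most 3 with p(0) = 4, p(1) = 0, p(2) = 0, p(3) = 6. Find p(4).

20

Using Newton's divided-difference form:
p[0,1] = (0 - 4) / (1 - 0) = -4
p[1,2] = (0 - 0) / (2 - 1) = 0
p[2,3] = (6 - 0) / (3 - 2) = 6
p[0,1,2] = (0 - (-4)) / (2 - 0) = 2
p[1,2,3] = (6 - 0) / (3 - 1) = 3
p[0,1,2,3] = (3 - 2) / (3 - 0) = 1/3
p(4) = 4 + (-4)·(4) + 2·(4)·(3) + (1/3)·(4)·(3)·(2) = 20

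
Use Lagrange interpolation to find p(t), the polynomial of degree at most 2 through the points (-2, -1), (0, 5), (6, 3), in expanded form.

Build the Lagrange basis polynomials:
L_0(t) = t(t - 6) / [16] = (1/16)t^2 - (3/8)t
L_1(t) = (t + 2)(t - 6) / [-12] = -(1/12)t^2 + (1/3)t + 1
L_2(t) = (t + 2)t / [48] = (1/48)t^2 + (1/24)t
p(t) = (-1)·L_0 + 5·L_1 + 3·L_2
  (-1)·L_0(t) = -(1/16)t^2 + (3/8)t
  5·L_1(t) = -(5/12)t^2 + (5/3)t + 5
  3·L_2(t) = (1/16)t^2 + (1/8)t
Adding term by term: -(5/12)t^2 + (13/6)t + 5

p(t) = -(5/12)t^2 + (13/6)t + 5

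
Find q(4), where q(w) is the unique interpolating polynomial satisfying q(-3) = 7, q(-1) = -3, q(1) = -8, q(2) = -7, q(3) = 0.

Evaluate each Lagrange basis at w = 4:
L_0(4) = (5)·(3)·(2)·(1)/[(-2)·(-4)·(-5)·(-6)] = 1/8
L_1(4) = (7)·(3)·(2)·(1)/[(2)·(-2)·(-3)·(-4)] = -7/8
L_2(4) = (7)·(5)·(2)·(1)/[(4)·(2)·(-1)·(-2)] = 35/8
L_3(4) = (7)·(5)·(3)·(1)/[(5)·(3)·(1)·(-1)] = -7
L_4(4) = (7)·(5)·(3)·(2)/[(6)·(4)·(2)·(1)] = 35/8
Sum: 7·(1/8) + (-3)·(-7/8) + (-8)·(35/8) + (-7)·(-7) + 0 = 35/2

35/2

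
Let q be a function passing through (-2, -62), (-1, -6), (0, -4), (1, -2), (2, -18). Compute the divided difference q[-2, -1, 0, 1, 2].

q[-2,-1] = (-6 - (-62)) / (-1 - (-2)) = 56
q[-1,0] = (-4 - (-6)) / (0 - (-1)) = 2
q[0,1] = (-2 - (-4)) / (1 - 0) = 2
q[1,2] = (-18 - (-2)) / (2 - 1) = -16
q[-2,-1,0] = (2 - 56) / (0 - (-2)) = -27
q[-1,0,1] = (2 - 2) / (1 - (-1)) = 0
q[0,1,2] = (-16 - 2) / (2 - 0) = -9
q[-2,-1,0,1] = (0 - (-27)) / (1 - (-2)) = 9
q[-1,0,1,2] = (-9 - 0) / (2 - (-1)) = -3
q[-2,-1,0,1,2] = (-3 - 9) / (2 - (-2)) = -3

-3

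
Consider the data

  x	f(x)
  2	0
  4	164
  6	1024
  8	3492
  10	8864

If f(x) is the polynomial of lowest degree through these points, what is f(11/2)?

11207/16

Evaluate each Lagrange basis at x = 11/2:
L_0(11/2) = (3/2)·(-1/2)·(-5/2)·(-9/2)/[(-2)·(-4)·(-6)·(-8)] = -45/2048
L_1(11/2) = (7/2)·(-1/2)·(-5/2)·(-9/2)/[(2)·(-2)·(-4)·(-6)] = 105/512
L_2(11/2) = (7/2)·(3/2)·(-5/2)·(-9/2)/[(4)·(2)·(-2)·(-4)] = 945/1024
L_3(11/2) = (7/2)·(3/2)·(-1/2)·(-9/2)/[(6)·(4)·(2)·(-2)] = -63/512
L_4(11/2) = (7/2)·(3/2)·(-1/2)·(-5/2)/[(8)·(6)·(4)·(2)] = 35/2048
Sum: 0 + 164·(105/512) + 1024·(945/1024) + 3492·(-63/512) + 8864·(35/2048) = 11207/16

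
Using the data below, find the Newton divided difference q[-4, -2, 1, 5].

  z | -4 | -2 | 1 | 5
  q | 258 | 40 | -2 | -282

q[-4,-2] = (40 - 258) / (-2 - (-4)) = -109
q[-2,1] = (-2 - 40) / (1 - (-2)) = -14
q[1,5] = (-282 - (-2)) / (5 - 1) = -70
q[-4,-2,1] = (-14 - (-109)) / (1 - (-4)) = 19
q[-2,1,5] = (-70 - (-14)) / (5 - (-2)) = -8
q[-4,-2,1,5] = (-8 - 19) / (5 - (-4)) = -3

-3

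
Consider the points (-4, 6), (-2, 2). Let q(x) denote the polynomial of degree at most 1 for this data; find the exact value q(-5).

Evaluate each Lagrange basis at x = -5:
L_0(-5) = (-3)/[(-2)] = 3/2
L_1(-5) = (-1)/[(2)] = -1/2
Sum: 6·(3/2) + 2·(-1/2) = 8

8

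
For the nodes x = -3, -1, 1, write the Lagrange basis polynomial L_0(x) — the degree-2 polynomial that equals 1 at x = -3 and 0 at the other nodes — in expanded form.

L_0(x) = (x + 1)(x - 1) / [(-2)·(-4)]
       = (x^2 - 1) / (8)

L_0(x) = (1/8)x^2 - 1/8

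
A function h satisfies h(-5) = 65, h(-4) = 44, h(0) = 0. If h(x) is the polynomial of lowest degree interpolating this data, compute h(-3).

27

Evaluate each Lagrange basis at x = -3:
L_0(-3) = (1)·(-3)/[(-1)·(-5)] = -3/5
L_1(-3) = (2)·(-3)/[(1)·(-4)] = 3/2
L_2(-3) = (2)·(1)/[(5)·(4)] = 1/10
Sum: 65·(-3/5) + 44·(3/2) + 0 = 27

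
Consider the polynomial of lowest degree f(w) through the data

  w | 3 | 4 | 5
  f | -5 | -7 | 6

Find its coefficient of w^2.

15/2

Build the Lagrange basis polynomials:
L_0(w) = (w - 4)(w - 5) / [2] = (1/2)w^2 - (9/2)w + 10
L_1(w) = (w - 3)(w - 5) / [-1] = -w^2 + 8w - 15
L_2(w) = (w - 3)(w - 4) / [2] = (1/2)w^2 - (7/2)w + 6
f(w) = (-5)·L_0 + (-7)·L_1 + 6·L_2
Only the coefficient of w^2 is needed; take it from each L_i and combine:
(-5)·(1/2) + (-7)·(-1) + 6·(1/2) = 15/2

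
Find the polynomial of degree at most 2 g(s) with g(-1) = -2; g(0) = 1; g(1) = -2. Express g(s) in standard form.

g(s) = -3s^2 + 1

L_0(s) = s(s - 1) / [2] = (1/2)s^2 - (1/2)s
L_1(s) = (s + 1)(s - 1) / [-1] = -s^2 + 1
L_2(s) = (s + 1)s / [2] = (1/2)s^2 + (1/2)s
g(s) = (-2)·L_0 + 1·L_1 + (-2)·L_2
  (-2)·L_0(s) = -s^2 + s
  1·L_1(s) = -s^2 + 1
  (-2)·L_2(s) = -s^2 - s
Adding term by term: -3s^2 + 1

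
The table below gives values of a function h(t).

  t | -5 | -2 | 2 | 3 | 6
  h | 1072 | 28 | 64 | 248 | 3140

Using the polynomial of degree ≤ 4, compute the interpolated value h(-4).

430

L_0(-4) = (-2)·(-6)·(-7)·(-10)/[(-3)·(-7)·(-8)·(-11)] = 5/11
L_1(-4) = (1)·(-6)·(-7)·(-10)/[(3)·(-4)·(-5)·(-8)] = 7/8
L_2(-4) = (1)·(-2)·(-7)·(-10)/[(7)·(4)·(-1)·(-4)] = -5/4
L_3(-4) = (1)·(-2)·(-6)·(-10)/[(8)·(5)·(1)·(-3)] = 1
L_4(-4) = (1)·(-2)·(-6)·(-7)/[(11)·(8)·(4)·(3)] = -7/88
Sum: 1072·(5/11) + 28·(7/8) + 64·(-5/4) + 248·(1) + 3140·(-7/88) = 430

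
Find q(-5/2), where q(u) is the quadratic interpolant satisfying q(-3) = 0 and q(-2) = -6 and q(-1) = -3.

-33/8

Evaluate each Lagrange basis at u = -5/2:
L_0(-5/2) = (-1/2)·(-3/2)/[(-1)·(-2)] = 3/8
L_1(-5/2) = (1/2)·(-3/2)/[(1)·(-1)] = 3/4
L_2(-5/2) = (1/2)·(-1/2)/[(2)·(1)] = -1/8
Sum: 0 + (-6)·(3/4) + (-3)·(-1/8) = -33/8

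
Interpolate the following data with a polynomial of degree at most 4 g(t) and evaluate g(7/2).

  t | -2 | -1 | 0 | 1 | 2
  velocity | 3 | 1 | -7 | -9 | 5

4669/64

Using Newton's divided-difference form:
g[-2,-1] = (1 - 3) / (-1 - (-2)) = -2
g[-1,0] = (-7 - 1) / (0 - (-1)) = -8
g[0,1] = (-9 - (-7)) / (1 - 0) = -2
g[1,2] = (5 - (-9)) / (2 - 1) = 14
g[-2,-1,0] = (-8 - (-2)) / (0 - (-2)) = -3
g[-1,0,1] = (-2 - (-8)) / (1 - (-1)) = 3
g[0,1,2] = (14 - (-2)) / (2 - 0) = 8
g[-2,-1,0,1] = (3 - (-3)) / (1 - (-2)) = 2
g[-1,0,1,2] = (8 - 3) / (2 - (-1)) = 5/3
g[-2,-1,0,1,2] = (5/3 - 2) / (2 - (-2)) = -1/12
g(7/2) = 3 + (-2)·(11/2) + (-3)·(11/2)·(9/2) + 2·(11/2)·(9/2)·(7/2) + (-1/12)·(11/2)·(9/2)·(7/2)·(5/2) = 4669/64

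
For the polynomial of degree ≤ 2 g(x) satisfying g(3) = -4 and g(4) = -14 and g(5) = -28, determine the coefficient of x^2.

-2

Build the Lagrange basis polynomials:
L_0(x) = (x - 4)(x - 5) / [2] = (1/2)x^2 - (9/2)x + 10
L_1(x) = (x - 3)(x - 5) / [-1] = -x^2 + 8x - 15
L_2(x) = (x - 3)(x - 4) / [2] = (1/2)x^2 - (7/2)x + 6
g(x) = (-4)·L_0 + (-14)·L_1 + (-28)·L_2
Only the coefficient of x^2 is needed; take it from each L_i and combine:
(-4)·(1/2) + (-14)·(-1) + (-28)·(1/2) = -2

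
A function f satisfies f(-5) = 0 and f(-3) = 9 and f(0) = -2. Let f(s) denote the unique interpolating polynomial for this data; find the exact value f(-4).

92/15

Evaluate each Lagrange basis at s = -4:
L_0(-4) = (-1)·(-4)/[(-2)·(-5)] = 2/5
L_1(-4) = (1)·(-4)/[(2)·(-3)] = 2/3
L_2(-4) = (1)·(-1)/[(5)·(3)] = -1/15
Sum: 0 + 9·(2/3) + (-2)·(-1/15) = 92/15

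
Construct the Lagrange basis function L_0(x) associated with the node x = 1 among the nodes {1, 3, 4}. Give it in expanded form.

L_0(x) = (1/6)x^2 - (7/6)x + 2

L_0(x) = (x - 3)(x - 4) / [(-2)·(-3)]
       = (x^2 - 7x + 12) / (6)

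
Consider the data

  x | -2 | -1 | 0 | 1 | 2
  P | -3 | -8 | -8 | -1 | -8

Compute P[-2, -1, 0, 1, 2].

-23/24

P[-2,-1] = (-8 - (-3)) / (-1 - (-2)) = -5
P[-1,0] = (-8 - (-8)) / (0 - (-1)) = 0
P[0,1] = (-1 - (-8)) / (1 - 0) = 7
P[1,2] = (-8 - (-1)) / (2 - 1) = -7
P[-2,-1,0] = (0 - (-5)) / (0 - (-2)) = 5/2
P[-1,0,1] = (7 - 0) / (1 - (-1)) = 7/2
P[0,1,2] = (-7 - 7) / (2 - 0) = -7
P[-2,-1,0,1] = (7/2 - 5/2) / (1 - (-2)) = 1/3
P[-1,0,1,2] = (-7 - 7/2) / (2 - (-1)) = -7/2
P[-2,-1,0,1,2] = (-7/2 - 1/3) / (2 - (-2)) = -23/24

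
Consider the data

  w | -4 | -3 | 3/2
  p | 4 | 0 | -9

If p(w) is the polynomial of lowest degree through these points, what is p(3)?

-96/11

Evaluate each Lagrange basis at w = 3:
L_0(3) = (6)·(3/2)/[(-1)·(-11/2)] = 18/11
L_1(3) = (7)·(3/2)/[(1)·(-9/2)] = -7/3
L_2(3) = (7)·(6)/[(11/2)·(9/2)] = 56/33
Sum: 4·(18/11) + 0 + (-9)·(56/33) = -96/11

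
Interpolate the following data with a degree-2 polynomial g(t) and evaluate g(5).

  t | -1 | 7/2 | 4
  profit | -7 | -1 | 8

31

L_0(5) = (3/2)·(1)/[(-9/2)·(-5)] = 1/15
L_1(5) = (6)·(1)/[(9/2)·(-1/2)] = -8/3
L_2(5) = (6)·(3/2)/[(5)·(1/2)] = 18/5
Sum: (-7)·(1/15) + (-1)·(-8/3) + 8·(18/5) = 31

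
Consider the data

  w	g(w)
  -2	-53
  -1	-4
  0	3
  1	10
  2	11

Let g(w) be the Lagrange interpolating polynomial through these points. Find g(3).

-48

Evaluate each Lagrange basis at w = 3:
L_0(3) = (4)·(3)·(2)·(1)/[(-1)·(-2)·(-3)·(-4)] = 1
L_1(3) = (5)·(3)·(2)·(1)/[(1)·(-1)·(-2)·(-3)] = -5
L_2(3) = (5)·(4)·(2)·(1)/[(2)·(1)·(-1)·(-2)] = 10
L_3(3) = (5)·(4)·(3)·(1)/[(3)·(2)·(1)·(-1)] = -10
L_4(3) = (5)·(4)·(3)·(2)/[(4)·(3)·(2)·(1)] = 5
Sum: (-53)·(1) + (-4)·(-5) + 3·(10) + 10·(-10) + 11·(5) = -48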